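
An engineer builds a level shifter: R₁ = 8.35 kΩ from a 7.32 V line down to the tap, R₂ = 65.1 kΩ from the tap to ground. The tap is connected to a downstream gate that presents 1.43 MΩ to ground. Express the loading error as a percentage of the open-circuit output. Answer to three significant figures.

The divider's output (Thévenin) resistance is R₁‖R₂ = 7.401 kΩ.
Fractional drop under load = R_th/(R_th + R_L) = 7.401 / (7.401 + 1430) = 0.005149.
So the output falls by 0.515 %.

0.515 %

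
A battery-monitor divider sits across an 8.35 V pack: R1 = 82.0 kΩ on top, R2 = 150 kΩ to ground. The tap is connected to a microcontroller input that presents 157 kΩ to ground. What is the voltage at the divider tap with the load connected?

The load sits in parallel with R2: R2‖R_L = (150 × 157) / (150 + 157) = 76.71 kΩ.
V_out = 8.35 × 76.71 / (82.0 + 76.71) = 8.35 × 76.71/158.7 = 4.04 V.

V_out ≈ 4.04 V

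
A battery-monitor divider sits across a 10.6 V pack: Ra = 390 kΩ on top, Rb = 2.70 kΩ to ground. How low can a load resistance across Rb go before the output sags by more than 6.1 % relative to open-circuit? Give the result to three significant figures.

Output resistance R_th = Ra‖Rb = (390 × 2.70)/392.7 = 2.681 kΩ.
The fractional drop is R_th/(R_th + R_L); requiring this ≤ 0.0610 gives R_L ≥ R_th(1/0.0610 − 1) = 2.681 × 15.39 = 41.3 kΩ.

R_L(min) ≈ 41.3 kΩ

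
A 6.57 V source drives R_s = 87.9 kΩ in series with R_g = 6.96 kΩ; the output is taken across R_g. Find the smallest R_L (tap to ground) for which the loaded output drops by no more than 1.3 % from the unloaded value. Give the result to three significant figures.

Output resistance R_th = R_s‖R_g = (87.9 × 6.96)/94.86 = 6.449 kΩ.
The fractional drop is R_th/(R_th + R_L); requiring this ≤ 0.0130 gives R_L ≥ R_th(1/0.0130 − 1) = 6.449 × 75.92 = 490 kΩ.

R_L(min) ≈ 490 kΩ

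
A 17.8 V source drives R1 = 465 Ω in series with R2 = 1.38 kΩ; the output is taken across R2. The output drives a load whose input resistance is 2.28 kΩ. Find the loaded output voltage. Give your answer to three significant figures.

The load sits in parallel with R2: R2‖R_L = (1380 × 2280) / (1380 + 2280) = 859.7 Ω.
V_out = 17.8 × 859.7 / (465 + 859.7) = 17.8 × 859.7/1325 = 11.6 V.

V_out ≈ 11.6 V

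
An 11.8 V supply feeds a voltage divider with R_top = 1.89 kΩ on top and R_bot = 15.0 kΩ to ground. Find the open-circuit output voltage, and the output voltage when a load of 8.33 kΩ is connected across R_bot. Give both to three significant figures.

Open-circuit: V = 11.8 × 15.0/(1.89 + 15.0) = 10.5 V.
With the load, R_bot becomes R_bot‖R_L = 5.356 kΩ, so V = 11.8 × 5.356/7.246 = 8.72 V.

Unloaded: 10.5 V; loaded: 8.72 V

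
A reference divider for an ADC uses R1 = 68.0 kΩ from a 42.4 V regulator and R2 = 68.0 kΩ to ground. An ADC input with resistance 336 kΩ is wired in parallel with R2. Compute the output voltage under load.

V_out ≈ 19.3 V

The load sits in parallel with R2: R2‖R_L = (68.0 × 336) / (68.0 + 336) = 56.55 kΩ.
V_out = 42.4 × 56.55 / (68.0 + 56.55) = 42.4 × 56.55/124.6 = 19.3 V.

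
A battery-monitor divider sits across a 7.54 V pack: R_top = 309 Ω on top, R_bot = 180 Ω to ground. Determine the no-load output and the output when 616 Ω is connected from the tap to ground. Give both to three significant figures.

Unloaded: 2.78 V; loaded: 2.34 V

Open-circuit: V = 7.54 × 180/(309 + 180) = 2.78 V.
With the load, R_bot becomes R_bot‖R_L = 139.3 Ω, so V = 7.54 × 139.3/448.3 = 2.34 V.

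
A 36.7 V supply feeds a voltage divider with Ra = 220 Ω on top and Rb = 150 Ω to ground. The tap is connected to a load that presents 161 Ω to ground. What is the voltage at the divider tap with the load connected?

The load sits in parallel with Rb: Rb‖R_L = (150 × 161) / (150 + 161) = 77.65 Ω.
V_out = 36.7 × 77.65 / (220 + 77.65) = 36.7 × 77.65/297.7 = 9.57 V.

V_out ≈ 9.57 V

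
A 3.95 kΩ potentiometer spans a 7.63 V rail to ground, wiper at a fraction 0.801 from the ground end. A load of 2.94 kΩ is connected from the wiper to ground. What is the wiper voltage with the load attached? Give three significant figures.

The wiper splits the pot into (1−α)R = 786.0 Ω above and αR = 3164 Ω below.
Lower section ‖ load = 1524 Ω.
V_wiper = 7.63 × 1524/(786.0 + 1524) = 5.03 V.

V ≈ 5.03 V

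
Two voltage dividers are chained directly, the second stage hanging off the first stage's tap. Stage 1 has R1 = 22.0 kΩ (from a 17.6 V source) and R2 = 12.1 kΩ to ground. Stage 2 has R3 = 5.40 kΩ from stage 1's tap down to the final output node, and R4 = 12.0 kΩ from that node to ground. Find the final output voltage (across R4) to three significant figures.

V_out ≈ 2.97 V

Stage 2 presents R3+R4 = 17.40 kΩ as a load on stage 1's tap.
Stage 1's lower leg becomes R2‖(R3+R4) = 7.137 kΩ, so V_mid = 17.6 × 7.137/29.14 = 4.311 V.
Stage 2 is itself unloaded: V_out = V_mid × R4/(R3+R4) = 4.311 × 12.0/17.40 = 2.97 V.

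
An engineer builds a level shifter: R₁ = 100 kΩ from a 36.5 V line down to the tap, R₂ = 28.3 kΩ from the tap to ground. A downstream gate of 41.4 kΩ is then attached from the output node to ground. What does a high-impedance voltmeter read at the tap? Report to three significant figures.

V_out ≈ 5.25 V

The load sits in parallel with R₂: R₂‖R_L = (28.3 × 41.4) / (28.3 + 41.4) = 16.81 kΩ.
V_out = 36.5 × 16.81 / (100 + 16.81) = 36.5 × 16.81/116.8 = 5.25 V.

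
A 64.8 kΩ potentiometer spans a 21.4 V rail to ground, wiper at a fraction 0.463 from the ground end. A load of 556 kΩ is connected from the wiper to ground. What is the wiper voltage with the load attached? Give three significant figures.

V ≈ 9.63 V

The wiper splits the pot into (1−α)R = 34.80 kΩ above and αR = 30.00 kΩ below.
Lower section ‖ load = 28.47 kΩ.
V_wiper = 21.4 × 28.47/(34.80 + 28.47) = 9.63 V.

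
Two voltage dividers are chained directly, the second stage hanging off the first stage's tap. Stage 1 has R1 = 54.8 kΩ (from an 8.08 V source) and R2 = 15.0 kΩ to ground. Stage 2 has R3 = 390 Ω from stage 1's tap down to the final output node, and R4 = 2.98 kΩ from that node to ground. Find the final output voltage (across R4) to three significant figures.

Stage 2 presents R3+R4 = 3370 Ω as a load on stage 1's tap.
Stage 1's lower leg becomes R2‖(R3+R4) = 2752 Ω, so V_mid = 8.08 × 2752/57550 = 0.3863 V.
Stage 2 is itself unloaded: V_out = V_mid × R4/(R3+R4) = 0.3863 × 2980/3370 = 0.342 V.

V_out ≈ 0.342 V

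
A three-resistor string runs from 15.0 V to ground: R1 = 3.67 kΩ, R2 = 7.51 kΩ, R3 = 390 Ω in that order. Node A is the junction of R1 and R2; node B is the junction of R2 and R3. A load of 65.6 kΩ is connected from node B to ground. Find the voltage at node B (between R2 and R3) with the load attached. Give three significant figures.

V ≈ 0.503 V

At node B, R3 is in parallel with the load: R3‖R_L = 387.7 Ω.
Below node A the resistance is R2 + (R3‖R_L) = 7898 Ω, so V_A = 15.0 × 7898/11570 = 10.24 V.
Then V_B = V_A × (R3‖R_L)/(R2 + R3‖R_L) = 10.24 × 387.7/7898 = 0.503 V.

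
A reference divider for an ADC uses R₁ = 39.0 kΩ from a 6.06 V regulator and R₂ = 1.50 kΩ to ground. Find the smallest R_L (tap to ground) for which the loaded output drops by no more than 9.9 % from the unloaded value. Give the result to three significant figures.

R_L(min) ≈ 13.1 kΩ

Output resistance R_th = R₁‖R₂ = (39.0 × 1.50)/40.50 = 1.444 kΩ.
The fractional drop is R_th/(R_th + R_L); requiring this ≤ 0.0990 gives R_L ≥ R_th(1/0.0990 − 1) = 1.444 × 9.101 = 13.1 kΩ.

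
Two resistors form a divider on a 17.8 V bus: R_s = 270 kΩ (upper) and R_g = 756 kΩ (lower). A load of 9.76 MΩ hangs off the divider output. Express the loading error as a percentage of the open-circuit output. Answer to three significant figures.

The divider's output (Thévenin) resistance is R_s‖R_g = 198.9 kΩ.
Fractional drop under load = R_th/(R_th + R_L) = 198.9 / (198.9 + 9760) = 0.01998.
So the output falls by 2.00 %.

2.00 %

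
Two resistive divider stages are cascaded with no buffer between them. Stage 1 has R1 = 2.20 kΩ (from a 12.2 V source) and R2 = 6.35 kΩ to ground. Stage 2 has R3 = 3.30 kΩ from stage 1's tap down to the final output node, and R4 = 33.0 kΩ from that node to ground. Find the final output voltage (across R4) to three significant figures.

Stage 2 presents R3+R4 = 36.30 kΩ as a load on stage 1's tap.
Stage 1's lower leg becomes R2‖(R3+R4) = 5.405 kΩ, so V_mid = 12.2 × 5.405/7.605 = 8.671 V.
Stage 2 is itself unloaded: V_out = V_mid × R4/(R3+R4) = 8.671 × 33.0/36.30 = 7.88 V.

V_out ≈ 7.88 V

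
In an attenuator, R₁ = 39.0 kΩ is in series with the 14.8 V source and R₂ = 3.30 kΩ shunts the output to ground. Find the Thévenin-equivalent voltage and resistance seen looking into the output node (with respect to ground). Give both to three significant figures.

V_th is the open-circuit tap voltage: 14.8 × 3.30/(39.0 + 3.30) = 1.15 V.
With the supply zeroed, R₁ and R₂ appear in parallel from the tap: R_th = R₁‖R₂ = (39.0 × 3.30)/42.30 = 3.04 kΩ.

V_th = 1.15 V, R_th = 3.04 kΩ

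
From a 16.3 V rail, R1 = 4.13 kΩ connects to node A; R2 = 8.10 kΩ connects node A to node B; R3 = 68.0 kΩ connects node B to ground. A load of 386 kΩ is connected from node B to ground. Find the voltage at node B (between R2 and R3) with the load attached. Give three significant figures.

V ≈ 13.5 V

At node B, R3 is in parallel with the load: R3‖R_L = 57.81 kΩ.
Below node A the resistance is R2 + (R3‖R_L) = 65.91 kΩ, so V_A = 16.3 × 65.91/70.04 = 15.34 V.
Then V_B = V_A × (R3‖R_L)/(R2 + R3‖R_L) = 15.34 × 57.81/65.91 = 13.5 V.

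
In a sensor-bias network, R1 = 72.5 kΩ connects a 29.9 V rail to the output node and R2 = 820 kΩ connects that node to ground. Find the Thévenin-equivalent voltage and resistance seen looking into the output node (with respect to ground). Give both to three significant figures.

V_th is the open-circuit tap voltage: 29.9 × 820/(72.5 + 820) = 27.5 V.
With the supply zeroed, R1 and R2 appear in parallel from the tap: R_th = R1‖R2 = (72.5 × 820)/892.5 = 66.6 kΩ.

V_th = 27.5 V, R_th = 66.6 kΩ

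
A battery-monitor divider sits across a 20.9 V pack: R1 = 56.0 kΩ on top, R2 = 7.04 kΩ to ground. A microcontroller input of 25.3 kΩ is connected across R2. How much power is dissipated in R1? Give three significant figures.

P ≈ 6.47 mW

Total resistance from the source is R1 + (R2‖R_L) = 61.51 kΩ, so I = 20.9/61.51 kΩ = 0.3398 mA.
P = I²·R1 = (0.3398 mA)² × 56.0 kΩ = 6.47 mW.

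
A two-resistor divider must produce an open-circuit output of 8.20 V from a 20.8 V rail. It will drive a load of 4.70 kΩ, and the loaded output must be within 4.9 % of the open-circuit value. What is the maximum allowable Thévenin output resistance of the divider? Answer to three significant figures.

Loading drop = R_th/(R_th + R_L) ≤ 0.0490, so R_th ≤ R_L · ε/(1−ε) = 4.70 kΩ × 0.0490/0.9510 = 242 Ω.
(Any R1, R2 with R2/(R1+R2) = 0.394 and R1‖R2 ≤ 242 Ω will meet the spec.)

R_th ≤ 242 Ω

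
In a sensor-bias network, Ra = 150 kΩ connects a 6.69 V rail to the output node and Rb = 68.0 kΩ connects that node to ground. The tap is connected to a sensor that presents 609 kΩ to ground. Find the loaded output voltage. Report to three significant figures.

The load sits in parallel with Rb: Rb‖R_L = (68.0 × 609) / (68.0 + 609) = 61.17 kΩ.
V_out = 6.69 × 61.17 / (150 + 61.17) = 6.69 × 61.17/211.2 = 1.94 V.
(Unloaded it would have been 2.09 V.)

V_out ≈ 1.94 V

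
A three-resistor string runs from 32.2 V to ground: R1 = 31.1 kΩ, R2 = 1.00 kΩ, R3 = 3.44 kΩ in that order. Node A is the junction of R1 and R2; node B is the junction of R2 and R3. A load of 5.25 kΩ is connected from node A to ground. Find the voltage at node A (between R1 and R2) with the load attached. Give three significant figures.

V ≈ 2.31 V

Below node A the series string R2+R3 = 4.440 kΩ sits in parallel with the 5.25 kΩ load: 2.406 kΩ.
V_A = 32.2 × 2.406/(31.1 + 2.406) = 2.31 V.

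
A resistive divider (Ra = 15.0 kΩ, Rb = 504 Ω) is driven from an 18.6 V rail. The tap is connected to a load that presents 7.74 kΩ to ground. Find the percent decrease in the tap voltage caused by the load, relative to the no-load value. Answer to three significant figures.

The divider's output (Thévenin) resistance is Ra‖Rb = 487.6 Ω.
Fractional drop under load = R_th/(R_th + R_L) = 487.6 / (487.6 + 7740) = 0.05927.
So the output falls by 5.93 %.

5.93 %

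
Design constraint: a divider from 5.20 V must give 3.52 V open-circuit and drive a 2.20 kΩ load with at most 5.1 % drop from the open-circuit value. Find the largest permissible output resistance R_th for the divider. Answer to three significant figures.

R_th ≤ 118 Ω

Loading drop = R_th/(R_th + R_L) ≤ 0.0510, so R_th ≤ R_L · ε/(1−ε) = 2.20 kΩ × 0.0510/0.9490 = 118 Ω.
(Any R1, R2 with R2/(R1+R2) = 0.677 and R1‖R2 ≤ 118 Ω will meet the spec.)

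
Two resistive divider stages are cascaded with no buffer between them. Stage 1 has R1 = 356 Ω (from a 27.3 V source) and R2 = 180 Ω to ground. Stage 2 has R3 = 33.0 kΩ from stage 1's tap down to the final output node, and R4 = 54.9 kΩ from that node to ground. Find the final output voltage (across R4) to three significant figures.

V_out ≈ 5.72 V

Stage 2 presents R3+R4 = 87900 Ω as a load on stage 1's tap.
Stage 1's lower leg becomes R2‖(R3+R4) = 179.6 Ω, so V_mid = 27.3 × 179.6/535.6 = 9.155 V.
Stage 2 is itself unloaded: V_out = V_mid × R4/(R3+R4) = 9.155 × 54900/87900 = 5.72 V.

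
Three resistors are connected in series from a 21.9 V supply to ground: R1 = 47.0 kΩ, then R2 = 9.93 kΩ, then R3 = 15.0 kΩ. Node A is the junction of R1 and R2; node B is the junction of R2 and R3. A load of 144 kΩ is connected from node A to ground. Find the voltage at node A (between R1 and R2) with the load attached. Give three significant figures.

V ≈ 6.82 V

Below node A the series string R2+R3 = 24.93 kΩ sits in parallel with the 144 kΩ load: 21.25 kΩ.
V_A = 21.9 × 21.25/(47.0 + 21.25) = 6.82 V.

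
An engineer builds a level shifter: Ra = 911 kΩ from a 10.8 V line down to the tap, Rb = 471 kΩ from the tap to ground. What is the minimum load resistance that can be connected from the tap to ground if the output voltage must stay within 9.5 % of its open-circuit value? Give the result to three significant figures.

R_L(min) ≈ 2.96 MΩ

Output resistance R_th = Ra‖Rb = (911 × 471)/1382 = 310.5 kΩ.
The fractional drop is R_th/(R_th + R_L); requiring this ≤ 0.0950 gives R_L ≥ R_th(1/0.0950 − 1) = 310.5 × 9.526 = 2.96 MΩ.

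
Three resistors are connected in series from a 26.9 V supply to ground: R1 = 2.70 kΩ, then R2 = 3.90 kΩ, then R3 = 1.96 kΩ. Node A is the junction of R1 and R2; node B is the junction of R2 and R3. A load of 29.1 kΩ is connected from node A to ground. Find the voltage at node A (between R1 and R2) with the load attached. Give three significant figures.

V ≈ 17.3 V

Below node A the series string R2+R3 = 5.860 kΩ sits in parallel with the 29.1 kΩ load: 4.878 kΩ.
V_A = 26.9 × 4.878/(2.70 + 4.878) = 17.3 V.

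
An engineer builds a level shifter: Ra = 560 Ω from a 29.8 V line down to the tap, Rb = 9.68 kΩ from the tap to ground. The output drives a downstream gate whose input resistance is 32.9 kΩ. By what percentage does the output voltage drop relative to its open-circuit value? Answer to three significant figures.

1.58 %

The divider's output (Thévenin) resistance is Ra‖Rb = 529.4 Ω.
Fractional drop under load = R_th/(R_th + R_L) = 529.4 / (529.4 + 32900) = 0.01584.
So the output falls by 1.58 %.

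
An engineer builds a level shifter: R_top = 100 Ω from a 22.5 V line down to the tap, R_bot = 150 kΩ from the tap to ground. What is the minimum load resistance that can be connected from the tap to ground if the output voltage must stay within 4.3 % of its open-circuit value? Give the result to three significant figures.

R_L(min) ≈ 2.22 kΩ

Output resistance R_th = R_top‖R_bot = (100 × 150000)/150100 = 99.93 Ω.
The fractional drop is R_th/(R_th + R_L); requiring this ≤ 0.0430 gives R_L ≥ R_th(1/0.0430 − 1) = 99.93 × 22.26 = 2.22 kΩ.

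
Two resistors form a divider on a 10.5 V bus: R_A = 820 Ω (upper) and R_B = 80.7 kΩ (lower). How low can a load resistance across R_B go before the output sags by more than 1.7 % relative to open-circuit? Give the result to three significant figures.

Output resistance R_th = R_A‖R_B = (820 × 80700)/81520 = 811.8 Ω.
The fractional drop is R_th/(R_th + R_L); requiring this ≤ 0.0170 gives R_L ≥ R_th(1/0.0170 − 1) = 811.8 × 57.82 = 46.9 kΩ.

R_L(min) ≈ 46.9 kΩ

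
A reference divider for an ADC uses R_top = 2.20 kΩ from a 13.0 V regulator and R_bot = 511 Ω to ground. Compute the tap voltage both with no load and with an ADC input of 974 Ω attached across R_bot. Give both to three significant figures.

Unloaded: 2.45 V; loaded: 1.72 V

Open-circuit: V = 13.0 × 511/(2200 + 511) = 2.45 V.
With the load, R_bot becomes R_bot‖R_L = 335.2 Ω, so V = 13.0 × 335.2/2535 = 1.72 V.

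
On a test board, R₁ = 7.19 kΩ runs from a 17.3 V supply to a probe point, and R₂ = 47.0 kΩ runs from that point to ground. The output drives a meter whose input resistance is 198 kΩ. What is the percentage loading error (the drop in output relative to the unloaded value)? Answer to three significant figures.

The divider's output (Thévenin) resistance is R₁‖R₂ = 6.236 kΩ.
Fractional drop under load = R_th/(R_th + R_L) = 6.236 / (6.236 + 198) = 0.03053.
So the output falls by 3.05 %.

3.05 %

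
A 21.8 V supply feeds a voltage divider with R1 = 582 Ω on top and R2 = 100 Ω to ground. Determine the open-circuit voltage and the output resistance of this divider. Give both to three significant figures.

V_th is the open-circuit tap voltage: 21.8 × 100/(582 + 100) = 3.20 V.
With the supply zeroed, R1 and R2 appear in parallel from the tap: R_th = R1‖R2 = (582 × 100)/682.0 = 85.3 Ω.

V_th = 3.20 V, R_th = 85.3 Ω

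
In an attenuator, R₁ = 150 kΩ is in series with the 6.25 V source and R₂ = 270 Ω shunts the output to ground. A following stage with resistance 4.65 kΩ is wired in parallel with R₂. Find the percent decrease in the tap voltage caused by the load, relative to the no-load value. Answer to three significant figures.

The divider's output (Thévenin) resistance is R₁‖R₂ = 269.5 Ω.
Fractional drop under load = R_th/(R_th + R_L) = 269.5 / (269.5 + 4650) = 0.05478.
So the output falls by 5.48 %.

5.48 %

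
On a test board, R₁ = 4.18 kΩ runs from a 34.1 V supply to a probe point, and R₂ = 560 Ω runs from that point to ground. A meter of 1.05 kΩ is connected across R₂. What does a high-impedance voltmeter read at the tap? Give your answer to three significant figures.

V_out ≈ 2.74 V

The load sits in parallel with R₂: R₂‖R_L = (560 × 1050) / (560 + 1050) = 365.2 Ω.
V_out = 34.1 × 365.2 / (4180 + 365.2) = 34.1 × 365.2/4545 = 2.74 V.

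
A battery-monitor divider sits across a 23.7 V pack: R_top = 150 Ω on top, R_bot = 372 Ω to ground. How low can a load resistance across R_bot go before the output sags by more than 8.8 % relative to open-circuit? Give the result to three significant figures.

R_L(min) ≈ 1.11 kΩ

Output resistance R_th = R_top‖R_bot = (150 × 372)/522.0 = 106.9 Ω.
The fractional drop is R_th/(R_th + R_L); requiring this ≤ 0.0880 gives R_L ≥ R_th(1/0.0880 − 1) = 106.9 × 10.36 = 1.11 kΩ.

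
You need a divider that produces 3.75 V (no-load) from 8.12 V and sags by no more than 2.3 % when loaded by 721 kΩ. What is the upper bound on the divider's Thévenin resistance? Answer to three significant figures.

Loading drop = R_th/(R_th + R_L) ≤ 0.0230, so R_th ≤ R_L · ε/(1−ε) = 721 kΩ × 0.0230/0.9770 = 17.0 kΩ.

R_th ≤ 17.0 kΩ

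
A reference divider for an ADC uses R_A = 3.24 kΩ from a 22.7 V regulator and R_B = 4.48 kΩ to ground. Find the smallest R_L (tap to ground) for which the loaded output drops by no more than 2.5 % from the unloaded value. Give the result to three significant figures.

R_L(min) ≈ 73.3 kΩ

Output resistance R_th = R_A‖R_B = (3.24 × 4.48)/7.720 = 1.880 kΩ.
The fractional drop is R_th/(R_th + R_L); requiring this ≤ 0.0250 gives R_L ≥ R_th(1/0.0250 − 1) = 1.880 × 39.00 = 73.3 kΩ.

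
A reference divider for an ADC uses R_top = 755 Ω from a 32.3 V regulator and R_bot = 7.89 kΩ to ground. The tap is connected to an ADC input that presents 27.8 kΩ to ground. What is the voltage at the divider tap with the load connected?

The load sits in parallel with R_bot: R_bot‖R_L = (7890 × 27800) / (7890 + 27800) = 6146 Ω.
V_out = 32.3 × 6146 / (755 + 6146) = 32.3 × 6146/6901 = 28.8 V.
(Unloaded it would have been 29.5 V.)

V_out ≈ 28.8 V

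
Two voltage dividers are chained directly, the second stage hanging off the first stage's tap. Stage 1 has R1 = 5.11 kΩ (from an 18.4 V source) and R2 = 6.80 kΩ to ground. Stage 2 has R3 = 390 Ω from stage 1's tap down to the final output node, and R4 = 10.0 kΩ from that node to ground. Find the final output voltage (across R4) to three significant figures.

Stage 2 presents R3+R4 = 10390 Ω as a load on stage 1's tap.
Stage 1's lower leg becomes R2‖(R3+R4) = 4110 Ω, so V_mid = 18.4 × 4110/9220 = 8.202 V.
Stage 2 is itself unloaded: V_out = V_mid × R4/(R3+R4) = 8.202 × 10000/10390 = 7.89 V.

V_out ≈ 7.89 V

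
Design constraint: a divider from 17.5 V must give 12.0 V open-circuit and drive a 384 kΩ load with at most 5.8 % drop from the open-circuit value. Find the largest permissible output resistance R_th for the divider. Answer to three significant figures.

Loading drop = R_th/(R_th + R_L) ≤ 0.0580, so R_th ≤ R_L · ε/(1−ε) = 384 kΩ × 0.0580/0.9420 = 23.6 kΩ.

R_th ≤ 23.6 kΩ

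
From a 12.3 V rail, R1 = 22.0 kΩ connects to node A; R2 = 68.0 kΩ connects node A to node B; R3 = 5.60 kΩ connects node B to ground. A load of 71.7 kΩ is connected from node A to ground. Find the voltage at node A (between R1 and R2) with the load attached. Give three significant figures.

V ≈ 7.66 V

Below node A the series string R2+R3 = 73.60 kΩ sits in parallel with the 71.7 kΩ load: 36.32 kΩ.
V_A = 12.3 × 36.32/(22.0 + 36.32) = 7.66 V.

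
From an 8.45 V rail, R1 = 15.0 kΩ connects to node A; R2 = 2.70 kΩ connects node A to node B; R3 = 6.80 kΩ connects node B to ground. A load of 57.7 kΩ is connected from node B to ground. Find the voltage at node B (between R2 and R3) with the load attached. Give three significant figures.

At node B, R3 is in parallel with the load: R3‖R_L = 6.083 kΩ.
Below node A the resistance is R2 + (R3‖R_L) = 8.783 kΩ, so V_A = 8.45 × 8.783/23.78 = 3.121 V.
Then V_B = V_A × (R3‖R_L)/(R2 + R3‖R_L) = 3.121 × 6.083/8.783 = 2.16 V.

V ≈ 2.16 V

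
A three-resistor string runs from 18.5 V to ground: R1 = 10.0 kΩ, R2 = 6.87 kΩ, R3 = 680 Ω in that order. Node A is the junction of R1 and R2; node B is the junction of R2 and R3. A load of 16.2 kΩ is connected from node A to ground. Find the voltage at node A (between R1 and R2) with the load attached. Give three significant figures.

Below node A the series string R2+R3 = 7550 Ω sits in parallel with the 16200 Ω load: 5150 Ω.
V_A = 18.5 × 5150/(10000 + 5150) = 6.29 V.

V ≈ 6.29 V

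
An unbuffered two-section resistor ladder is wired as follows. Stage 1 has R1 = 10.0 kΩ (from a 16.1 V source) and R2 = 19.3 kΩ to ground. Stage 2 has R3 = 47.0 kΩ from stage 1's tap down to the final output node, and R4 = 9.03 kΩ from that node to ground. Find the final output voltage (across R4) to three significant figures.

V_out ≈ 1.53 V

Stage 2 presents R3+R4 = 56.03 kΩ as a load on stage 1's tap.
Stage 1's lower leg becomes R2‖(R3+R4) = 14.36 kΩ, so V_mid = 16.1 × 14.36/24.36 = 9.490 V.
Stage 2 is itself unloaded: V_out = V_mid × R4/(R3+R4) = 9.490 × 9.03/56.03 = 1.53 V.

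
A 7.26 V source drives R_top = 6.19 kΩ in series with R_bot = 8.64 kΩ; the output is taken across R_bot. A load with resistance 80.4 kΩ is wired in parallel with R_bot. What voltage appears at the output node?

V_out ≈ 4.05 V

The load sits in parallel with R_bot: R_bot‖R_L = (8.64 × 80.4) / (8.64 + 80.4) = 7.802 kΩ.
V_out = 7.26 × 7.802 / (6.19 + 7.802) = 7.26 × 7.802/13.99 = 4.05 V.
(Unloaded it would have been 4.23 V.)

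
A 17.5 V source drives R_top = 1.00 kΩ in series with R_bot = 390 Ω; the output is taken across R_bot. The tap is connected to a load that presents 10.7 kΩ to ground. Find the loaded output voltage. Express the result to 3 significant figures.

The load sits in parallel with R_bot: R_bot‖R_L = (390 × 10700) / (390 + 10700) = 376.3 Ω.
V_out = 17.5 × 376.3 / (1000 + 376.3) = 17.5 × 376.3/1376 = 4.78 V.

V_out ≈ 4.78 V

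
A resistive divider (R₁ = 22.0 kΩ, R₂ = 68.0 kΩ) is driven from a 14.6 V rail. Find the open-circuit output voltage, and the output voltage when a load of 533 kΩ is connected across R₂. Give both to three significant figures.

Open-circuit: V = 14.6 × 68.0/(22.0 + 68.0) = 11.0 V.
With the load, R₂ becomes R₂‖R_L = 60.31 kΩ, so V = 14.6 × 60.31/82.31 = 10.7 V.

Unloaded: 11.0 V; loaded: 10.7 V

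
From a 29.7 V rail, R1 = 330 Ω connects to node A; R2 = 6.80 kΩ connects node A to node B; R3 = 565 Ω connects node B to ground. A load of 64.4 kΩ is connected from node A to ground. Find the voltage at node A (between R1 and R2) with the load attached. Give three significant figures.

V ≈ 28.3 V

Below node A the series string R2+R3 = 7365 Ω sits in parallel with the 64400 Ω load: 6609 Ω.
V_A = 29.7 × 6609/(330 + 6609) = 28.3 V.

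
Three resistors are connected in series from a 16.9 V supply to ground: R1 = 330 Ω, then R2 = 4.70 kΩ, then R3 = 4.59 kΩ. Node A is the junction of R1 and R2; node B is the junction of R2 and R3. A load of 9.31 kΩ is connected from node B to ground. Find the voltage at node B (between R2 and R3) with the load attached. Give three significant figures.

V ≈ 6.41 V

At node B, R3 is in parallel with the load: R3‖R_L = 3074 Ω.
Below node A the resistance is R2 + (R3‖R_L) = 7774 Ω, so V_A = 16.9 × 7774/8104 = 16.21 V.
Then V_B = V_A × (R3‖R_L)/(R2 + R3‖R_L) = 16.21 × 3074/7774 = 6.41 V.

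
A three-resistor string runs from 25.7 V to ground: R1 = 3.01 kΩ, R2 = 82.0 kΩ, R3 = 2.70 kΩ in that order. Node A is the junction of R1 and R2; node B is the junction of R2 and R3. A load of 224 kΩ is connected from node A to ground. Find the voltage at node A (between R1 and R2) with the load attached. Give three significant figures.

Below node A the series string R2+R3 = 84.70 kΩ sits in parallel with the 224 kΩ load: 61.46 kΩ.
V_A = 25.7 × 61.46/(3.01 + 61.46) = 24.5 V.

V ≈ 24.5 V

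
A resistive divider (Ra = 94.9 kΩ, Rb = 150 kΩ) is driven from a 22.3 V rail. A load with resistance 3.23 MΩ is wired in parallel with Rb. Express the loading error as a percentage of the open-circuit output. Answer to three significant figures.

The divider's output (Thévenin) resistance is Ra‖Rb = 58.13 kΩ.
Fractional drop under load = R_th/(R_th + R_L) = 58.13 / (58.13 + 3230) = 0.01768.
So the output falls by 1.77 %.

1.77 %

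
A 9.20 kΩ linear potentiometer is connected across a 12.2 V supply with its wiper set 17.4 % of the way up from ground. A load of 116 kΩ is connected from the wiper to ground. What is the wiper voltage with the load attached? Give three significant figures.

The wiper splits the pot into (1−α)R = 7.599 kΩ above and αR = 1.601 kΩ below.
Lower section ‖ load = 1.579 kΩ.
V_wiper = 12.2 × 1.579/(7.599 + 1.579) = 2.10 V.

V ≈ 2.10 V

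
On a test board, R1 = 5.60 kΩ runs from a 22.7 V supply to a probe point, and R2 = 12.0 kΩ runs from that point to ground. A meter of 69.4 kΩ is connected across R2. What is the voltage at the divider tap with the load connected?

V_out ≈ 14.7 V

The load sits in parallel with R2: R2‖R_L = (12.0 × 69.4) / (12.0 + 69.4) = 10.23 kΩ.
V_out = 22.7 × 10.23 / (5.60 + 10.23) = 22.7 × 10.23/15.83 = 14.7 V.
(Unloaded it would have been 15.5 V.)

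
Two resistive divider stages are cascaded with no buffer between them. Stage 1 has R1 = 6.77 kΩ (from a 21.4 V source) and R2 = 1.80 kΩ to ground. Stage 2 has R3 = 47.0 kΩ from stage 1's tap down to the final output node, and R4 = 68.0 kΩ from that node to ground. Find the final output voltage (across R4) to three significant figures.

V_out ≈ 2.63 V

Stage 2 presents R3+R4 = 115.0 kΩ as a load on stage 1's tap.
Stage 1's lower leg becomes R2‖(R3+R4) = 1.772 kΩ, so V_mid = 21.4 × 1.772/8.542 = 4.440 V.
Stage 2 is itself unloaded: V_out = V_mid × R4/(R3+R4) = 4.440 × 68.0/115.0 = 2.63 V.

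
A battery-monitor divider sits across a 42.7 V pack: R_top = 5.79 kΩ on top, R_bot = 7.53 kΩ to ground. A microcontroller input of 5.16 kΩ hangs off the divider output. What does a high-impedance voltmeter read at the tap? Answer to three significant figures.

V_out ≈ 14.8 V

The load sits in parallel with R_bot: R_bot‖R_L = (7.53 × 5.16) / (7.53 + 5.16) = 3.062 kΩ.
V_out = 42.7 × 3.062 / (5.79 + 3.062) = 42.7 × 3.062/8.852 = 14.8 V.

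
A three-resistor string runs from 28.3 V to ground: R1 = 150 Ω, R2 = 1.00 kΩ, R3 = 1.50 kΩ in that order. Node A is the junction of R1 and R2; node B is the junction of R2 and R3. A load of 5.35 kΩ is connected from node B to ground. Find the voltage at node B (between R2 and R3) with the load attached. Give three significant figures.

At node B, R3 is in parallel with the load: R3‖R_L = 1172 Ω.
Below node A the resistance is R2 + (R3‖R_L) = 2172 Ω, so V_A = 28.3 × 2172/2322 = 26.47 V.
Then V_B = V_A × (R3‖R_L)/(R2 + R3‖R_L) = 26.47 × 1172/2172 = 14.3 V.

V ≈ 14.3 V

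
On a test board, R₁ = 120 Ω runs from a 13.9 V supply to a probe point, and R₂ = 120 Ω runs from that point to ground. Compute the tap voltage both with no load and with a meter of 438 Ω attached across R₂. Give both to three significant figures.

Unloaded: 6.95 V; loaded: 6.11 V

Open-circuit: V = 13.9 × 120/(120 + 120) = 6.95 V.
With the load, R₂ becomes R₂‖R_L = 94.19 Ω, so V = 13.9 × 94.19/214.2 = 6.11 V.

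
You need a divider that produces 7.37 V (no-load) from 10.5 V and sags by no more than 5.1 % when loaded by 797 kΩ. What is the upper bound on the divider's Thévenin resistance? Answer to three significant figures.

Loading drop = R_th/(R_th + R_L) ≤ 0.0510, so R_th ≤ R_L · ε/(1−ε) = 797 kΩ × 0.0510/0.9490 = 42.8 kΩ.

R_th ≤ 42.8 kΩ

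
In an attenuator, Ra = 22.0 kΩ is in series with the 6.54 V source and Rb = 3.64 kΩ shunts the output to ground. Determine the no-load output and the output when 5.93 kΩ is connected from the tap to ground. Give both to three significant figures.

Unloaded: 0.928 V; loaded: 0.608 V

Open-circuit: V = 6.54 × 3.64/(22.0 + 3.64) = 0.928 V.
With the load, Rb becomes Rb‖R_L = 2.256 kΩ, so V = 6.54 × 2.256/24.26 = 0.608 V.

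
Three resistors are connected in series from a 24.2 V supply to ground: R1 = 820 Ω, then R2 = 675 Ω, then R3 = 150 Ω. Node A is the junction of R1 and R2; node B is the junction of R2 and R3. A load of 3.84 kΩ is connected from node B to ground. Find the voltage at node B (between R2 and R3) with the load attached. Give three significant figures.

At node B, R3 is in parallel with the load: R3‖R_L = 144.4 Ω.
Below node A the resistance is R2 + (R3‖R_L) = 819.4 Ω, so V_A = 24.2 × 819.4/1639 = 12.10 V.
Then V_B = V_A × (R3‖R_L)/(R2 + R3‖R_L) = 12.10 × 144.4/819.4 = 2.13 V.

V ≈ 2.13 V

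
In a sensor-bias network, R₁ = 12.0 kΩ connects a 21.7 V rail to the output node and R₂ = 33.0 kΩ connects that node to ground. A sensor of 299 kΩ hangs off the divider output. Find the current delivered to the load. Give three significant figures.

R₂‖R_L = 29.72 kΩ; V_out = 21.7 × 29.72/41.72 = 15.46 V.
I_L = V_out / R_L = 15.46 / 299 kΩ = 0.0517 mA.

I_L ≈ 0.0517 mA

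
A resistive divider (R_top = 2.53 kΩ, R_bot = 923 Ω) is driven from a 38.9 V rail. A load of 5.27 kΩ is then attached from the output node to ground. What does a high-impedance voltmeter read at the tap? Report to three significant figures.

The load sits in parallel with R_bot: R_bot‖R_L = (923 × 5270) / (923 + 5270) = 785.4 Ω.
V_out = 38.9 × 785.4 / (2530 + 785.4) = 38.9 × 785.4/3315 = 9.22 V.

V_out ≈ 9.22 V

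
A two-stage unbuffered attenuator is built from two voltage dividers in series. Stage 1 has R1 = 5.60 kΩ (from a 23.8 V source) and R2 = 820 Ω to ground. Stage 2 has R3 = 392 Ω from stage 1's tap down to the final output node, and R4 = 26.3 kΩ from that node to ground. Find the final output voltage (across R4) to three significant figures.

Stage 2 presents R3+R4 = 26690 Ω as a load on stage 1's tap.
Stage 1's lower leg becomes R2‖(R3+R4) = 795.6 Ω, so V_mid = 23.8 × 795.6/6396 = 2.961 V.
Stage 2 is itself unloaded: V_out = V_mid × R4/(R3+R4) = 2.961 × 26300/26690 = 2.92 V.

V_out ≈ 2.92 V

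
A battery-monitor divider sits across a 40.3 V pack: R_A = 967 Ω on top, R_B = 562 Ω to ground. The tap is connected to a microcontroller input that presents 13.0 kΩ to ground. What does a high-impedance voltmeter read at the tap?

The load sits in parallel with R_B: R_B‖R_L = (562 × 13000) / (562 + 13000) = 538.7 Ω.
V_out = 40.3 × 538.7 / (967 + 538.7) = 40.3 × 538.7/1506 = 14.4 V.

V_out ≈ 14.4 V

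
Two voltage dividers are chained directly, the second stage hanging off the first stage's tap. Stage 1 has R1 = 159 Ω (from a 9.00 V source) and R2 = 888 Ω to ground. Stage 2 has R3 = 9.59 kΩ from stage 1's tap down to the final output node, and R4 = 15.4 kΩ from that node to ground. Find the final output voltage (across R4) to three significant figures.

V_out ≈ 4.68 V

Stage 2 presents R3+R4 = 24990 Ω as a load on stage 1's tap.
Stage 1's lower leg becomes R2‖(R3+R4) = 857.5 Ω, so V_mid = 9.00 × 857.5/1017 = 7.592 V.
Stage 2 is itself unloaded: V_out = V_mid × R4/(R3+R4) = 7.592 × 15400/24990 = 4.68 V.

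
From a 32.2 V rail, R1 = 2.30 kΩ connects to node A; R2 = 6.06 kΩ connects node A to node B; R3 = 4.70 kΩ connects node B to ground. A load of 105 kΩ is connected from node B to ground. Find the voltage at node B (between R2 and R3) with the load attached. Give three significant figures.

At node B, R3 is in parallel with the load: R3‖R_L = 4.499 kΩ.
Below node A the resistance is R2 + (R3‖R_L) = 10.56 kΩ, so V_A = 32.2 × 10.56/12.86 = 26.44 V.
Then V_B = V_A × (R3‖R_L)/(R2 + R3‖R_L) = 26.44 × 4.499/10.56 = 11.3 V.

V ≈ 11.3 V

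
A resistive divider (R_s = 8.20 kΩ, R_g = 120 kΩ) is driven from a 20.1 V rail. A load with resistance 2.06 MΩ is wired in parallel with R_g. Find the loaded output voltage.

V_out ≈ 18.7 V

The load sits in parallel with R_g: R_g‖R_L = (120 × 2060) / (120 + 2060) = 113.4 kΩ.
V_out = 20.1 × 113.4 / (8.20 + 113.4) = 20.1 × 113.4/121.6 = 18.7 V.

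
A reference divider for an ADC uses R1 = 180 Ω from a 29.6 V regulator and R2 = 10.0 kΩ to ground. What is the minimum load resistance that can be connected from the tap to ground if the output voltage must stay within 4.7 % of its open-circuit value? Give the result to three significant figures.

R_L(min) ≈ 3.59 kΩ

Output resistance R_th = R1‖R2 = (180 × 10000)/10180 = 176.8 Ω.
The fractional drop is R_th/(R_th + R_L); requiring this ≤ 0.0470 gives R_L ≥ R_th(1/0.0470 − 1) = 176.8 × 20.28 = 3.59 kΩ.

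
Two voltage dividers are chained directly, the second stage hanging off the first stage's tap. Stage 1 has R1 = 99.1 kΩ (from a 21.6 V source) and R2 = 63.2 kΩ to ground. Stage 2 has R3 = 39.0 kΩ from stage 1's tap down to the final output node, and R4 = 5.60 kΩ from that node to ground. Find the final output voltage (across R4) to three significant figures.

Stage 2 presents R3+R4 = 44.60 kΩ as a load on stage 1's tap.
Stage 1's lower leg becomes R2‖(R3+R4) = 26.15 kΩ, so V_mid = 21.6 × 26.15/125.2 = 4.509 V.
Stage 2 is itself unloaded: V_out = V_mid × R4/(R3+R4) = 4.509 × 5.60/44.60 = 0.566 V.

V_out ≈ 0.566 V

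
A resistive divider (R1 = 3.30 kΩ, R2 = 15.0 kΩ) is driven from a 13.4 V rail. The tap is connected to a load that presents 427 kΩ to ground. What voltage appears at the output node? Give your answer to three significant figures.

The load sits in parallel with R2: R2‖R_L = (15.0 × 427) / (15.0 + 427) = 14.49 kΩ.
V_out = 13.4 × 14.49 / (3.30 + 14.49) = 13.4 × 14.49/17.79 = 10.9 V.

V_out ≈ 10.9 V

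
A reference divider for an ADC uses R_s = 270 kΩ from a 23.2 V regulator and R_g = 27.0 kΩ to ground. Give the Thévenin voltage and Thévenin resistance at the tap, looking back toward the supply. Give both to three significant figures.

V_th is the open-circuit tap voltage: 23.2 × 27.0/(270 + 27.0) = 2.11 V.
With the supply zeroed, R_s and R_g appear in parallel from the tap: R_th = R_s‖R_g = (270 × 27.0)/297.0 = 24.5 kΩ.

V_th = 2.11 V, R_th = 24.5 kΩ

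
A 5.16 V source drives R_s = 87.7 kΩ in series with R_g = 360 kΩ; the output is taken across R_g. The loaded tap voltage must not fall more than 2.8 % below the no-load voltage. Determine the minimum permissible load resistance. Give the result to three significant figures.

Output resistance R_th = R_s‖R_g = (87.7 × 360)/447.7 = 70.52 kΩ.
The fractional drop is R_th/(R_th + R_L); requiring this ≤ 0.0280 gives R_L ≥ R_th(1/0.0280 − 1) = 70.52 × 34.71 = 2.45 MΩ.

R_L(min) ≈ 2.45 MΩ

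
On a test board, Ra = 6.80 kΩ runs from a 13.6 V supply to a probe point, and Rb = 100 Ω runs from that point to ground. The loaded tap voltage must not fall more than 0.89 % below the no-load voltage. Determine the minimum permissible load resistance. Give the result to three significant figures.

R_L(min) ≈ 11.0 kΩ

Output resistance R_th = Ra‖Rb = (6800 × 100)/6900 = 98.55 Ω.
The fractional drop is R_th/(R_th + R_L); requiring this ≤ 0.00890 gives R_L ≥ R_th(1/0.00890 − 1) = 98.55 × 111.4 = 11.0 kΩ.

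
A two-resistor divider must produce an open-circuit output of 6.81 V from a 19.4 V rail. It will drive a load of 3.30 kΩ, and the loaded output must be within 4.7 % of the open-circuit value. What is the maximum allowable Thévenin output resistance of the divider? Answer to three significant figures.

R_th ≤ 163 Ω

Loading drop = R_th/(R_th + R_L) ≤ 0.0470, so R_th ≤ R_L · ε/(1−ε) = 3.30 kΩ × 0.0470/0.9530 = 163 Ω.
(Any R1, R2 with R2/(R1+R2) = 0.351 and R1‖R2 ≤ 163 Ω will meet the spec.)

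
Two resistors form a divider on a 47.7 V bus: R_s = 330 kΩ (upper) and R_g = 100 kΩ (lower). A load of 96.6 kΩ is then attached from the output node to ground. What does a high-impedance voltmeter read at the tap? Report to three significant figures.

V_out ≈ 6.18 V

The load sits in parallel with R_g: R_g‖R_L = (100 × 96.6) / (100 + 96.6) = 49.14 kΩ.
V_out = 47.7 × 49.14 / (330 + 49.14) = 47.7 × 49.14/379.1 = 6.18 V.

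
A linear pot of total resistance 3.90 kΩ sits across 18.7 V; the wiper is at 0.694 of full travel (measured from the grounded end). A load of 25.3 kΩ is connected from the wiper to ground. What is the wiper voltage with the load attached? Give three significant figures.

The wiper splits the pot into (1−α)R = 1.193 kΩ above and αR = 2.707 kΩ below.
Lower section ‖ load = 2.445 kΩ.
V_wiper = 18.7 × 2.445/(1.193 + 2.445) = 12.6 V.

V ≈ 12.6 V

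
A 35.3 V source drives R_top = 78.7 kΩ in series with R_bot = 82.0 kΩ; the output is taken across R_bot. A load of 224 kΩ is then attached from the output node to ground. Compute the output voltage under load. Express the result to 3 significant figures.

The load sits in parallel with R_bot: R_bot‖R_L = (82.0 × 224) / (82.0 + 224) = 60.03 kΩ.
V_out = 35.3 × 60.03 / (78.7 + 60.03) = 35.3 × 60.03/138.7 = 15.3 V.

V_out ≈ 15.3 V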